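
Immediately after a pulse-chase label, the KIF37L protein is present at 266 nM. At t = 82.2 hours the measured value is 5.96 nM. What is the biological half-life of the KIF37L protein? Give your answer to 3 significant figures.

A/A₀ = 5.96/266 ≈ 0.022406.
n = log₂(44.631) ≈ 5.48 half-lives elapsed in 82.2 hours.
t½ = 82.2/5.48 ≈ 15 hours.

15.0 hours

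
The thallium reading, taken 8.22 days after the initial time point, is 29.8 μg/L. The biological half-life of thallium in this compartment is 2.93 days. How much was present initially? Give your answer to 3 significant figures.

Number of half-lives elapsed: n = 8.22/2.93 ≈ 2.8055.
A₀ = A × 2^n = 29.8 × 2^2.8055 = 29.8 × 6.9908 ≈ 208.33 μg/L.

208 μg/L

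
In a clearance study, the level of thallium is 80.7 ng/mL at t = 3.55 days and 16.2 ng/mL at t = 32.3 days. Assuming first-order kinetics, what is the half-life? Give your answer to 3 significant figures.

Over Δt = 32.3 − 3.55 = 28.75 days, the level fell by a factor of 80.7/16.2 ≈ 4.9815.
n = log₂(4.9815) ≈ 2.3166 half-lives, so t½ = 28.75/2.3166 ≈ 12.411 days.

12.4 days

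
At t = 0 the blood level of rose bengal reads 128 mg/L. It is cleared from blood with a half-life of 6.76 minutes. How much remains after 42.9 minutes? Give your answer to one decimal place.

1.6 mg/L

Number of half-lives: n = 42.9/6.76 ≈ 6.3462.
Remaining = 128 × (1/2)^6.3462 = 128 × 0.012292 ≈ 1.5734 mg/L.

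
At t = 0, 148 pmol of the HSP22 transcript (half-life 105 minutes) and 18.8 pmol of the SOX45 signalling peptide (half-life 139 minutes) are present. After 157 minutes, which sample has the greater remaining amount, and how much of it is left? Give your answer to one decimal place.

HSP22 transcript, 52.5 pmol

HSP22 transcript: 148 × (1/2)^1.4952 ≈ 52.499 pmol.
SOX45 signalling peptide: 18.8 × (1/2)^1.1295 ≈ 8.593 pmol.
HSP22 transcript has more remaining, at ≈ 52.499 pmol.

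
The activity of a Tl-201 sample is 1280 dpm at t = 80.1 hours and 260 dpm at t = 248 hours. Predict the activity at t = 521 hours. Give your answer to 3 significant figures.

19.5 dpm

Over Δt = 248 − 80.1 = 167.9 hours, the level fell by a factor of 1280/260 ≈ 4.9231.
n = log₂(4.9231) ≈ 2.2996 half-lives, so t½ = 167.9/2.2996 ≈ 73.014 hours.
From t = 248 to t = 521: 260 × (1/2)^((521−248)/73.014) ≈ 19.472 dpm.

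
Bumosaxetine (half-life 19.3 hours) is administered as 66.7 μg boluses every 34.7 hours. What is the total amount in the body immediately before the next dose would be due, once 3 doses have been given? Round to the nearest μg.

26 μg

The 3 doses were given 104.1, 69.4, 34.7 hours ago.
Total = 66.7·(1/2)^(104.1/19.3) + 66.7·(1/2)^(69.4/19.3) + 66.7·(1/2)^(34.7/19.3)
      = 1.5865 + 5.5165 + 19.182 ≈ 26.285 μg.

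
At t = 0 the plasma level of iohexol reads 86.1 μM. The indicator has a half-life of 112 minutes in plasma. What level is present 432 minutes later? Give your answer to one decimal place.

Number of half-lives: n = 432/112 ≈ 3.8571.
Remaining = 86.1 × (1/2)^3.8571 = 86.1 × 0.069006 ≈ 5.9414 μM.

5.9 μM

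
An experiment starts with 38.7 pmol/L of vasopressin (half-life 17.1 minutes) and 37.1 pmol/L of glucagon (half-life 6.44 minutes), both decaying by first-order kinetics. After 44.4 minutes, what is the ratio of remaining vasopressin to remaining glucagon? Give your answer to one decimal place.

20.5

vasopressin: 38.7 × (1/2)^(44.4/17.1) = 38.7 × (1/2)^2.5965 ≈ 6.3987 pmol/L.
glucagon: 37.1 × (1/2)^(44.4/6.44) = 37.1 × (1/2)^6.8944 ≈ 0.31185 pmol/L.
Ratio ≈ 6.3987 / 0.31185 ≈ 20.518.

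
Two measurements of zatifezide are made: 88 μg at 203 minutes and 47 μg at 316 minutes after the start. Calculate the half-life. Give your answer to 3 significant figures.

125 minutes

Over Δt = 316 − 203 = 113 minutes, the level fell by a factor of 88/47 ≈ 1.8723.
n = log₂(1.8723) ≈ 0.90484 half-lives, so t½ = 113/0.90484 ≈ 124.88 minutes.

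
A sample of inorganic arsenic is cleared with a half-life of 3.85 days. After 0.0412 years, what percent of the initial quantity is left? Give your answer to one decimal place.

6.7%

0.0412 years = 15.038 days.
n = 15.038/3.85 ≈ 3.906 half-lives.
Fraction remaining = (1/2)^3.906 ≈ 0.066709, i.e. 6.6709%.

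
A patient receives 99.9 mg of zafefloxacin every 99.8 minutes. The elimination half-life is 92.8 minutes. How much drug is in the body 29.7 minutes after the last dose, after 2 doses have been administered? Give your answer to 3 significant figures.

118 mg

The 2 doses were given 129.5, 29.7 minutes ago.
Total = 99.9·(1/2)^(129.5/92.8) + 99.9·(1/2)^(29.7/92.8)
      = 37.974 + 80.024 ≈ 118 mg.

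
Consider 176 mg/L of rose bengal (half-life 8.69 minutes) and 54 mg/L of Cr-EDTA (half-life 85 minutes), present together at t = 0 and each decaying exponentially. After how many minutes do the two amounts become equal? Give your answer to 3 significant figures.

16.5 minutes

Set 176·(1/2)^(t/8.69) = 54·(1/2)^(t/85).
Taking log₂: log₂(176/54) = t·(1/8.69 − 1/85).
log₂(3.2593) = 1.7045; 1/8.69 − 1/85 = 0.10331.
t = 1.7045 / 0.10331 ≈ 16.499 minutes.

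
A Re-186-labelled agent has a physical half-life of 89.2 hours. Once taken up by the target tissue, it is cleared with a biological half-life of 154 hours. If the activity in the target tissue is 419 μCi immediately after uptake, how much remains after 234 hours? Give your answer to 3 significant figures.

23.7 μCi

1/t_eff = 1/t_phys + 1/t_biol = 1/89.2 + 1/154 = 0.017704 per hour.
t_eff = 89.2 × 154 / (89.2 + 154) ≈ 56.484 hours.
Remaining = 419 × (1/2)^(234/56.484) = 419 × (1/2)^4.1428 ≈ 23.72 μCi.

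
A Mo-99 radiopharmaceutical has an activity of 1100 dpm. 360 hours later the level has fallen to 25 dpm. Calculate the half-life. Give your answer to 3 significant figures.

A/A₀ = 25/1100 ≈ 0.022727.
n = log₂(44) ≈ 5.4594 half-lives elapsed in 360 hours.
t½ = 360/5.4594 ≈ 65.941 hours.

65.9 hours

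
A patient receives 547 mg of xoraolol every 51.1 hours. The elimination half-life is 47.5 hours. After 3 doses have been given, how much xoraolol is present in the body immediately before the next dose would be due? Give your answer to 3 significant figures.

The 3 doses were given 153.3, 102.2, 51.1 hours ago.
Total = 547·(1/2)^(153.3/47.5) + 547·(1/2)^(102.2/47.5) + 547·(1/2)^(51.1/47.5)
      = 58.405 + 123.11 + 259.5 ≈ 441.02 mg.

441 mg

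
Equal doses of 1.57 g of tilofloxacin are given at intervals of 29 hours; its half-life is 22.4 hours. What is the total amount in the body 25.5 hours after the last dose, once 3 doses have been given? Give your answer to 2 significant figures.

1.1 g

The 3 doses were given 83.5, 54.5, 25.5 hours ago.
Total = 1.57·(1/2)^(83.5/22.4) + 1.57·(1/2)^(54.5/22.4) + 1.57·(1/2)^(25.5/22.4)
      = 0.11851 + 0.29073 + 0.7132 ≈ 1.1224 g.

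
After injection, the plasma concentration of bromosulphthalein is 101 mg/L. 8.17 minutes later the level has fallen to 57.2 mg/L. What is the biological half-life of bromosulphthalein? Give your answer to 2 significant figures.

10 minutes

A/A₀ = 57.2/101 ≈ 0.56634.
n = log₂(1.7657) ≈ 0.82027 half-lives elapsed in 8.17 minutes.
t½ = 8.17/0.82027 ≈ 9.9602 minutes.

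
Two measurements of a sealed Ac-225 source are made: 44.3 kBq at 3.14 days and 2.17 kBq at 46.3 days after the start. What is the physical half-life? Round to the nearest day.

10 days

Over Δt = 46.3 − 3.14 = 43.16 days, the level fell by a factor of 44.3/2.17 ≈ 20.415.
n = log₂(20.415) ≈ 4.3515 half-lives, so t½ = 43.16/4.3515 ≈ 9.9183 days.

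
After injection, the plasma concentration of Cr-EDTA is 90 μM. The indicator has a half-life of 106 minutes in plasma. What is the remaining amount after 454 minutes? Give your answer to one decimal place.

Number of half-lives: n = 454/106 ≈ 4.283.
Remaining = 90 × (1/2)^4.283 = 90 × 0.051367 ≈ 4.623 μM.

4.6 μM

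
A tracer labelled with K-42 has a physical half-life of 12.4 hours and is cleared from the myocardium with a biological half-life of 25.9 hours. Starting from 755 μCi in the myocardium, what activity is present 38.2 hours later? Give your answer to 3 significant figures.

1/t_eff = 1/t_phys + 1/t_biol = 1/12.4 + 1/25.9 = 0.11926 per hour.
t_eff = 12.4 × 25.9 / (12.4 + 25.9) ≈ 8.3854 hours.
Remaining = 755 × (1/2)^(38.2/8.3854) = 755 × (1/2)^4.5555 ≈ 32.106 μCi.

32.1 μCi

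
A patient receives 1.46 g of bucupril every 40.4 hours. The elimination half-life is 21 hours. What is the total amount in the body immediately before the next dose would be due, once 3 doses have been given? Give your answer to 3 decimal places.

The 3 doses were given 121.2, 80.8, 40.4 hours ago.
Total = 1.46·(1/2)^(121.2/21) + 1.46·(1/2)^(80.8/21) + 1.46·(1/2)^(40.4/21)
      = 0.026729 + 0.10142 + 0.38479 ≈ 0.51294 g.

0.513 g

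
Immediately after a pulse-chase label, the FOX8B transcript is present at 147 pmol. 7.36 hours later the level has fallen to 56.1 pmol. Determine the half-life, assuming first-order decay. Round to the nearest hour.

A/A₀ = 56.1/147 ≈ 0.38163.
n = log₂(2.6203) ≈ 1.3897 half-lives elapsed in 7.36 hours.
t½ = 7.36/1.3897 ≈ 5.2959 hours.

5 hours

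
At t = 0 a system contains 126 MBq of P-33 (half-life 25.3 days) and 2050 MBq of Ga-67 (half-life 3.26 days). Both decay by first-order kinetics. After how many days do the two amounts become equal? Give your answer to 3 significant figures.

15.1 days

Set 126·(1/2)^(t/25.3) = 2050·(1/2)^(t/3.26).
Taking log₂: log₂(126/2050) = t·(1/25.3 − 1/3.26).
log₂(0.061463) = -4.0241; 1/25.3 − 1/3.26 = -0.26722.
t = -4.0241 / -0.26722 ≈ 15.059 days.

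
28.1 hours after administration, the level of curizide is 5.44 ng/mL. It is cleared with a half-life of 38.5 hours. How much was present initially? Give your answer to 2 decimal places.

9.02 ng/mL

Number of half-lives elapsed: n = 28.1/38.5 ≈ 0.72987.
A₀ = A × 2^n = 5.44 × 2^0.72987 = 5.44 × 1.6585 ≈ 9.0222 ng/mL.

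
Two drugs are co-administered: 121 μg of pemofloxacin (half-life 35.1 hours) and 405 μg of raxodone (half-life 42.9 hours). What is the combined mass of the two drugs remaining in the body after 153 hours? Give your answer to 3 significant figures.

40.1 μg

pemofloxacin: 121 × (1/2)^(153/35.1) = 121 × (1/2)^4.359 ≈ 5.8966 μg.
raxodone: 405 × (1/2)^(153/42.9) = 405 × (1/2)^3.5664 ≈ 34.186 μg.
Total = 5.8966 + 34.186 ≈ 40.083 μg.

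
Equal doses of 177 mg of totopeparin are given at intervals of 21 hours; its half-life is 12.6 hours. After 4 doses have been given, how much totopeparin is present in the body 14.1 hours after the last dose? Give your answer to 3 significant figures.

118 mg

The 4 doses were given 77.1, 56.1, 35.1, 14.1 hours ago.
Total = 177·(1/2)^(77.1/12.6) + 177·(1/2)^(56.1/12.6) + 177·(1/2)^(35.1/12.6) + 177·(1/2)^(14.1/12.6)
      = 2.5466 + 8.0849 + 25.668 + 81.49 ≈ 117.79 mg.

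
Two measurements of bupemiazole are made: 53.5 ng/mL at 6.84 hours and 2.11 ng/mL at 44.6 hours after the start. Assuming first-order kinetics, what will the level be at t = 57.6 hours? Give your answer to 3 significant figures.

0.693 ng/mL

Over Δt = 44.6 − 6.84 = 37.76 hours, the level fell by a factor of 53.5/2.11 ≈ 25.355.
n = log₂(25.355) ≈ 4.6642 half-lives, so t½ = 37.76/4.6642 ≈ 8.0957 hours.
From t = 44.6 to t = 57.6: 2.11 × (1/2)^((57.6−44.6)/8.0957) ≈ 0.69325 ng/mL.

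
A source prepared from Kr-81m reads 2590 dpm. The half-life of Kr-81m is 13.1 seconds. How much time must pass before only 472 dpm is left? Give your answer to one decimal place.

Fraction remaining = 472/2590 ≈ 0.18224.
n = log₂(2590/472) = ln(5.4873)/ln 2 ≈ 2.4561 half-lives.
t = n × t½ = 2.4561 × 13.1 ≈ 32.175 seconds.

32.2 seconds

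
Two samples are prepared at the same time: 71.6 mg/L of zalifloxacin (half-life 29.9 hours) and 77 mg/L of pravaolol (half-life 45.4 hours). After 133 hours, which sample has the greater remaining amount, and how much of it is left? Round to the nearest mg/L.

zalifloxacin: 71.6 × (1/2)^4.4482 ≈ 3.2801 mg/L.
pravaolol: 77 × (1/2)^2.9295 ≈ 10.107 mg/L.
Pravaolol has more remaining, at ≈ 10.107 mg/L.

pravaolol, 10 mg/L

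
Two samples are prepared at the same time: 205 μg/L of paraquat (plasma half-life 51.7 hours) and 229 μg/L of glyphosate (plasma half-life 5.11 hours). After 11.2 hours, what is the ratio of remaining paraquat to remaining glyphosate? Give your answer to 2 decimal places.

3.52

paraquat: 205 × (1/2)^(11.2/51.7) = 205 × (1/2)^0.21663 ≈ 176.42 μg/L.
glyphosate: 229 × (1/2)^(11.2/5.11) = 229 × (1/2)^2.1918 ≈ 50.124 μg/L.
Ratio ≈ 176.42 / 50.124 ≈ 3.5196.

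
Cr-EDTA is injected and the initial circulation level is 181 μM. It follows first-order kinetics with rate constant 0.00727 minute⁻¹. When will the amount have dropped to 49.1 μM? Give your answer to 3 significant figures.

t½ = ln 2 / λ = 0.69315 / 0.00727 ≈ 95.343 minutes.
Fraction remaining = 49.1/181 ≈ 0.27127.
n = log₂(181/49.1) = ln(3.6864)/ln 2 ≈ 1.8822 half-lives.
t = n × t½ = 1.8822 × 95.343 ≈ 179.46 minutes.

179 minutes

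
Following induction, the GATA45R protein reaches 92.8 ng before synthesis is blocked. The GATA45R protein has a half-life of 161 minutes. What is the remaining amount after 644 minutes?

5.8 ng

Elapsed time is 4 half-lives (644/161).
Each half-life halves the amount: 92.8 × (1/2)^4 = 92.8/16 = 5.8 ng.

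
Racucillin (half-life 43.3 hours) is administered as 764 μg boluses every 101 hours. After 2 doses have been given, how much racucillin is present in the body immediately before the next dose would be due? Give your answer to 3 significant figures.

182 μg

The 2 doses were given 202, 101 hours ago.
Total = 764·(1/2)^(202/43.3) + 764·(1/2)^(101/43.3)
      = 30.113 + 151.68 ≈ 181.79 μg.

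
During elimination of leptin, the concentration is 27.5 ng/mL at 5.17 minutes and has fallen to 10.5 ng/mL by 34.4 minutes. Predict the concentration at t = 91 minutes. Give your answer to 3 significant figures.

1.63 ng/mL

Over Δt = 34.4 − 5.17 = 29.23 minutes, the level fell by a factor of 27.5/10.5 ≈ 2.619.
n = log₂(2.619) ≈ 1.389 half-lives, so t½ = 29.23/1.389 ≈ 21.043 minutes.
From t = 34.4 to t = 91: 10.5 × (1/2)^((91−34.4)/21.043) ≈ 1.6275 ng/mL.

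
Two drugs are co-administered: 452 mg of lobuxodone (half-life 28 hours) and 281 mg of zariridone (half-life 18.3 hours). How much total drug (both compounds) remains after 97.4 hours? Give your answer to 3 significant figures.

lobuxodone: 452 × (1/2)^(97.4/28) = 452 × (1/2)^3.4786 ≈ 40.549 mg.
zariridone: 281 × (1/2)^(97.4/18.3) = 281 × (1/2)^5.3224 ≈ 7.0227 mg.
Total = 40.549 + 7.0227 ≈ 47.572 mg.

47.6 mg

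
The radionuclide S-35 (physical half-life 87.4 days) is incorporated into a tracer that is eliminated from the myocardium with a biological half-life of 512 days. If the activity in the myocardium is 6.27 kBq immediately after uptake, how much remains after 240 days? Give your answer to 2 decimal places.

0.68 kBq

1/t_eff = 1/t_phys + 1/t_biol = 1/87.4 + 1/512 = 0.013395 per day.
t_eff = 87.4 × 512 / (87.4 + 512) ≈ 74.656 days.
Remaining = 6.27 × (1/2)^(240/74.656) = 6.27 × (1/2)^3.2147 ≈ 0.67536 kBq.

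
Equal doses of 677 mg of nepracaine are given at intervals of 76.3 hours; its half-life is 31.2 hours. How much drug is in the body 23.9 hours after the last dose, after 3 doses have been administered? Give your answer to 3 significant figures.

485 mg

The 3 doses were given 176.5, 100.2, 23.9 hours ago.
Total = 677·(1/2)^(176.5/31.2) + 677·(1/2)^(100.2/31.2) + 677·(1/2)^(23.9/31.2)
      = 13.417 + 73.083 + 398.1 ≈ 484.6 mg.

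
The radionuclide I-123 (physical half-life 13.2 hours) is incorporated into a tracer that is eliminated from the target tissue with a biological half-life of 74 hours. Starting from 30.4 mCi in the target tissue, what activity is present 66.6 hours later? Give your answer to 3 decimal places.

0.493 mCi

1/t_eff = 1/t_phys + 1/t_biol = 1/13.2 + 1/74 = 0.089271 per hour.
t_eff = 13.2 × 74 / (13.2 + 74) ≈ 11.202 hours.
Remaining = 30.4 × (1/2)^(66.6/11.202) = 30.4 × (1/2)^5.9455 ≈ 0.4933 mCi.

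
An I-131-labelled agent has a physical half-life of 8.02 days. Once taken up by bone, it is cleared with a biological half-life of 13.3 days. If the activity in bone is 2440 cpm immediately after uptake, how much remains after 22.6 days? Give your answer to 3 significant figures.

1/t_eff = 1/t_phys + 1/t_biol = 1/8.02 + 1/13.3 = 0.19988 per day.
t_eff = 8.02 × 13.3 / (8.02 + 13.3) ≈ 5.0031 days.
Remaining = 2440 × (1/2)^(22.6/5.0031) = 2440 × (1/2)^4.5172 ≈ 106.56 cpm.

107 cpm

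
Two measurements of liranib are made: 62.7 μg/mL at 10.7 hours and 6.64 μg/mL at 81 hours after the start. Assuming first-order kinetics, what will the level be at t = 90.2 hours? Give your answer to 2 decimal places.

4.95 μg/mL

Over Δt = 81 − 10.7 = 70.3 hours, the level fell by a factor of 62.7/6.64 ≈ 9.4428.
n = log₂(9.4428) ≈ 3.2392 half-lives, so t½ = 70.3/3.2392 ≈ 21.703 hours.
From t = 81 to t = 90.2: 6.64 × (1/2)^((90.2−81)/21.703) ≈ 4.9495 μg/mL.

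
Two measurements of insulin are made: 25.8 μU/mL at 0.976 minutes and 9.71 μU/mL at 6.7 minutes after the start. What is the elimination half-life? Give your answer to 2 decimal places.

Over Δt = 6.7 − 0.976 = 5.724 minutes, the level fell by a factor of 25.8/9.71 ≈ 2.6571.
n = log₂(2.6571) ≈ 1.4098 half-lives, so t½ = 5.724/1.4098 ≈ 4.0601 minutes.

4.06 minutes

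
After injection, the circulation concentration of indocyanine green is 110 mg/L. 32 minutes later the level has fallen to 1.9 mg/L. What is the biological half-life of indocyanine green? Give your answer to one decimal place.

5.5 minutes

A/A₀ = 1.9/110 ≈ 0.017273.
n = log₂(57.895) ≈ 5.8554 half-lives elapsed in 32 minutes.
t½ = 32/5.8554 ≈ 5.4651 minutes.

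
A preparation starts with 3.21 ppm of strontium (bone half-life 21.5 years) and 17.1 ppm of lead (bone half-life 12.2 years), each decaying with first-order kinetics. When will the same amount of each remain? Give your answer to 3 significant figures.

Set 3.21·(1/2)^(t/21.5) = 17.1·(1/2)^(t/12.2).
Taking log₂: log₂(3.21/17.1) = t·(1/21.5 − 1/12.2).
log₂(0.18772) = -2.4134; 1/21.5 − 1/12.2 = -0.035456.
t = -2.4134 / -0.035456 ≈ 68.067 years.

68.1 years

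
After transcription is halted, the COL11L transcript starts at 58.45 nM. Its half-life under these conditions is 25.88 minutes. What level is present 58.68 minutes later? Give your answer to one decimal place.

12.1 nM

Number of half-lives: n = 58.68/25.88 ≈ 2.2674.
Remaining = 58.45 × (1/2)^2.2674 = 58.45 × 0.20771 ≈ 12.14 nM.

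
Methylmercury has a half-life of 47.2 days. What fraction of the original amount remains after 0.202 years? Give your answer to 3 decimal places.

0.339

0.202 years = 73.73 days.
n = 73.73/47.2 ≈ 1.5621 half-lives.
Fraction remaining = (1/2)^1.5621 ≈ 0.33866.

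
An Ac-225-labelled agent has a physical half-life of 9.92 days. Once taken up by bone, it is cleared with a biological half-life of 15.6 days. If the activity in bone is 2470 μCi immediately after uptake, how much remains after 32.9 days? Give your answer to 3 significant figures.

1/t_eff = 1/t_phys + 1/t_biol = 1/9.92 + 1/15.6 = 0.16491 per day.
t_eff = 9.92 × 15.6 / (9.92 + 15.6) ≈ 6.0639 days.
Remaining = 2470 × (1/2)^(32.9/6.0639) = 2470 × (1/2)^5.4255 ≈ 57.472 μCi.

57.5 μCi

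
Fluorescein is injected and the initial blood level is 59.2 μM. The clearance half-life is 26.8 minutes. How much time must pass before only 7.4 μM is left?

80.4 minutes

7.4/59.2 = 1/8, so 3 half-lives have elapsed.
t = 3 × 26.8 = 80.4 minutes.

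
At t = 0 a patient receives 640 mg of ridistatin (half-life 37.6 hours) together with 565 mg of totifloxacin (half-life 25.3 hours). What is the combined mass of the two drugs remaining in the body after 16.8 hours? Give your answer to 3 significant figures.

ridistatin: 640 × (1/2)^(16.8/37.6) = 640 × (1/2)^0.44681 ≈ 469.54 mg.
totifloxacin: 565 × (1/2)^(16.8/25.3) = 565 × (1/2)^0.66403 ≈ 356.58 mg.
Total = 469.54 + 356.58 ≈ 826.12 mg.

826 mg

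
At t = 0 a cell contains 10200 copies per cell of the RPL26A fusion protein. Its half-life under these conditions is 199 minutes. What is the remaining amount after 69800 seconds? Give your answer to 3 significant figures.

Convert the elapsed time: 69800 seconds = 1163.33 minutes.
Number of half-lives: n = 1163.33/199 ≈ 5.8459.
Remaining = 10200 × (1/2)^5.8459 = 10200 × 0.017386 ≈ 177.34 copies per cell.

177 copies per cell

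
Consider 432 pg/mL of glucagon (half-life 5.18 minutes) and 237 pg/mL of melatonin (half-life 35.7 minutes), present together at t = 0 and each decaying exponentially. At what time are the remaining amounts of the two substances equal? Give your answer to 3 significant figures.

Set 432·(1/2)^(t/5.18) = 237·(1/2)^(t/35.7).
Taking log₂: log₂(432/237) = t·(1/5.18 − 1/35.7).
log₂(1.8228) = 0.86614; 1/5.18 − 1/35.7 = 0.16504.
t = 0.86614 / 0.16504 ≈ 5.2481 minutes.

5.25 minutes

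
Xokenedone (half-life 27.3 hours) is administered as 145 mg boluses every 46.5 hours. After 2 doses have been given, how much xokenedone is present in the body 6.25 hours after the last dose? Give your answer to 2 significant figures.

160 mg

The 2 doses were given 52.75, 6.25 hours ago.
Total = 145·(1/2)^(52.75/27.3) + 145·(1/2)^(6.25/27.3)
      = 37.993 + 123.72 ≈ 161.72 mg.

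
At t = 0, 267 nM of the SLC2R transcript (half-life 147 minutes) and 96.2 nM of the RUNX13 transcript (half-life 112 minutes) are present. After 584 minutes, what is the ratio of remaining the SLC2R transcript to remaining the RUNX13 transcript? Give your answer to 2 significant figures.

6.6

SLC2R transcript: 267 × (1/2)^(584/147) = 267 × (1/2)^3.9728 ≈ 17.005 nM.
RUNX13 transcript: 96.2 × (1/2)^(584/112) = 96.2 × (1/2)^5.2143 ≈ 2.5913 nM.
Ratio ≈ 17.005 / 2.5913 ≈ 6.5624.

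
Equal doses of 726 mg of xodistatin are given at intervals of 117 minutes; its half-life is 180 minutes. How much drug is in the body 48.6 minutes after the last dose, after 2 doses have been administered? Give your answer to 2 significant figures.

The 2 doses were given 165.6, 48.6 minutes ago.
Total = 726·(1/2)^(165.6/180) + 726·(1/2)^(48.6/180)
      = 383.7 + 602.09 ≈ 985.78 mg.

990 mg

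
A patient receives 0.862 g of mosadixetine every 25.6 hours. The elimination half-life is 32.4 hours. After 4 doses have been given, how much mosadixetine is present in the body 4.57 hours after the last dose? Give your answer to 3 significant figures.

1.65 g

The 4 doses were given 81.37, 55.77, 30.17, 4.57 hours ago.
Total = 0.862·(1/2)^(81.37/32.4) + 0.862·(1/2)^(55.77/32.4) + 0.862·(1/2)^(30.17/32.4) + 0.862·(1/2)^(4.57/32.4)
      = 0.15118 + 0.26142 + 0.45206 + 0.78171 ≈ 1.6464 g.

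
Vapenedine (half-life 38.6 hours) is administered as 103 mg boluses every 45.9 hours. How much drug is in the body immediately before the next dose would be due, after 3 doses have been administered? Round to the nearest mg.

74 mg

The 3 doses were given 137.7, 91.8, 45.9 hours ago.
Total = 103·(1/2)^(137.7/38.6) + 103·(1/2)^(91.8/38.6) + 103·(1/2)^(45.9/38.6)
      = 8.6887 + 19.811 + 45.173 ≈ 73.673 mg.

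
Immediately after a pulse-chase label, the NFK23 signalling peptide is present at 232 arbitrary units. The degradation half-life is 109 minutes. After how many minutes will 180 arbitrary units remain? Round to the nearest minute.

Fraction remaining = 180/232 ≈ 0.77586.
n = log₂(232/180) = ln(1.2889)/ln 2 ≈ 0.36613 half-lives.
t = n × t½ = 0.36613 × 109 ≈ 39.908 minutes.

40 minutes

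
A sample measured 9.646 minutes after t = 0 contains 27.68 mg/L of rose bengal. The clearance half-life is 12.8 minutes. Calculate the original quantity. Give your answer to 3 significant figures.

46.7 mg/L

Number of half-lives elapsed: n = 9.646/12.8 ≈ 0.75359.
A₀ = A × 2^n = 27.68 × 2^0.75359 = 27.68 × 1.686 ≈ 46.668 mg/L.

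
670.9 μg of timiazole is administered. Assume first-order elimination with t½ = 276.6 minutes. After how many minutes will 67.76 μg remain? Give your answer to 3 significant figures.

915 minutes

Fraction remaining = 67.76/670.9 ≈ 0.101.
n = log₂(670.9/67.76) = ln(9.9011)/ln 2 ≈ 3.3076 half-lives.
t = n × t½ = 3.3076 × 276.6 ≈ 914.88 minutes.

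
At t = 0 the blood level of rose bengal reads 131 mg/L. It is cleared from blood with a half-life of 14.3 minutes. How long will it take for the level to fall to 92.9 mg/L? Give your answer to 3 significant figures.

7.09 minutes

Fraction remaining = 92.9/131 ≈ 0.70916.
n = log₂(131/92.9) = ln(1.4101)/ln 2 ≈ 0.49582 half-lives.
t = n × t½ = 0.49582 × 14.3 ≈ 7.0902 minutes.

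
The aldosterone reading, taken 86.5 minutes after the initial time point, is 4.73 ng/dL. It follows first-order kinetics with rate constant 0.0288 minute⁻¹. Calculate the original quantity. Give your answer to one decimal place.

57.1 ng/dL

t½ = ln 2 / k = 0.69315 / 0.0288 ≈ 24.068 minutes.
Number of half-lives elapsed: n = 86.5/24.068 ≈ 3.594.
A₀ = A × 2^n = 4.73 × 2^3.594 = 4.73 × 12.076 ≈ 57.118 ng/dL.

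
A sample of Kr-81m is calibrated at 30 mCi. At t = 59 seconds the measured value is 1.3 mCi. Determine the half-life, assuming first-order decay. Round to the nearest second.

13 seconds

A/A₀ = 1.3/30 ≈ 0.043333.
n = log₂(23.077) ≈ 4.5284 half-lives elapsed in 59 seconds.
t½ = 59/4.5284 ≈ 13.029 seconds.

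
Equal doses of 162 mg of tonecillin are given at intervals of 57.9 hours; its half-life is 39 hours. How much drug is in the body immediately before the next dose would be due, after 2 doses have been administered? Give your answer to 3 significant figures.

The 2 doses were given 115.8, 57.9 hours ago.
Total = 162·(1/2)^(115.8/39) + 162·(1/2)^(57.9/39)
      = 20.687 + 57.89 ≈ 78.576 mg.

78.6 mg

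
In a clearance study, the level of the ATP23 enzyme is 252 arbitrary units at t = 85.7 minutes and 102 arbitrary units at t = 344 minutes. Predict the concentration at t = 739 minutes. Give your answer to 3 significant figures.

25.6 arbitrary units

Over Δt = 344 − 85.7 = 258.3 minutes, the level fell by a factor of 252/102 ≈ 2.4706.
n = log₂(2.4706) ≈ 1.3049 half-lives, so t½ = 258.3/1.3049 ≈ 197.95 minutes.
From t = 344 to t = 739: 102 × (1/2)^((739−344)/197.95) ≈ 25.581 arbitrary units.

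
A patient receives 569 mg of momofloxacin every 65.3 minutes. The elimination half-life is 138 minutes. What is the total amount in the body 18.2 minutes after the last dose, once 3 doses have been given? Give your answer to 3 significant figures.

The 3 doses were given 148.8, 83.5, 18.2 minutes ago.
Total = 569·(1/2)^(148.8/138) + 569·(1/2)^(83.5/138) + 569·(1/2)^(18.2/138)
      = 269.48 + 374.08 + 519.29 ≈ 1162.9 mg.

1160 mg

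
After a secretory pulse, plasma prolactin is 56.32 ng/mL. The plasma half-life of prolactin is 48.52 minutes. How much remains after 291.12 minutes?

Elapsed time is 6 half-lives (291.12/48.52).
Each half-life halves the amount: 56.32 × (1/2)^6 = 56.32/64 = 0.88 ng/mL.

0.88 ng/mL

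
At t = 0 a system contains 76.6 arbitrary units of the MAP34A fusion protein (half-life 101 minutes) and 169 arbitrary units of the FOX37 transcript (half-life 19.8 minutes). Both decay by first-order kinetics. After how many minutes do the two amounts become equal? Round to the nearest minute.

28 minutes

Set 76.6·(1/2)^(t/101) = 169·(1/2)^(t/19.8).
Taking log₂: log₂(76.6/169) = t·(1/101 − 1/19.8).
log₂(0.45325) = -1.1416; 1/101 − 1/19.8 = -0.040604.
t = -1.1416 / -0.040604 ≈ 28.116 minutes.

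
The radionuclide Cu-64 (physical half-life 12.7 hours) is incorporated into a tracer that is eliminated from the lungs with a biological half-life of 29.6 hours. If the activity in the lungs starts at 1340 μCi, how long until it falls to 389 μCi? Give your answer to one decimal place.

1/t_eff = 1/t_phys + 1/t_biol = 1/12.7 + 1/29.6 = 0.11252 per hour.
t_eff = 12.7 × 29.6 / (12.7 + 29.6) ≈ 8.887 hours.
n = log₂(1340/389) ≈ 1.7844; t = 1.7844 × 8.887 ≈ 15.858 hours.

15.9 hours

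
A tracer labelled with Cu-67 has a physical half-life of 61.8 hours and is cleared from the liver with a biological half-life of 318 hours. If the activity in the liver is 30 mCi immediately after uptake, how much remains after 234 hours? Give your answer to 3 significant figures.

1.31 mCi

1/t_eff = 1/t_phys + 1/t_biol = 1/61.8 + 1/318 = 0.019326 per hour.
t_eff = 61.8 × 318 / (61.8 + 318) ≈ 51.744 hours.
Remaining = 30 × (1/2)^(234/51.744) = 30 × (1/2)^4.5223 ≈ 1.3055 mCi.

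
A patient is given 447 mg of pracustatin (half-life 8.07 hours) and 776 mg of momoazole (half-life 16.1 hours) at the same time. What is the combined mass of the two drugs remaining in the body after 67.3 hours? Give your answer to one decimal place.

pracustatin: 447 × (1/2)^(67.3/8.07) = 447 × (1/2)^8.3395 ≈ 1.3799 mg.
momoazole: 776 × (1/2)^(67.3/16.1) = 776 × (1/2)^4.1801 ≈ 42.807 mg.
Total = 1.3799 + 42.807 ≈ 44.187 mg.

44.2 mg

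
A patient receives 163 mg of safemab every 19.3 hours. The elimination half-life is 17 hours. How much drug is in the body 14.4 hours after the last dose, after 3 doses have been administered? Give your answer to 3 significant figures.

151 mg

The 3 doses were given 53, 33.7, 14.4 hours ago.
Total = 163·(1/2)^(53/17) + 163·(1/2)^(33.7/17) + 163·(1/2)^(14.4/17)
      = 18.779 + 41.252 + 90.614 ≈ 150.65 mg.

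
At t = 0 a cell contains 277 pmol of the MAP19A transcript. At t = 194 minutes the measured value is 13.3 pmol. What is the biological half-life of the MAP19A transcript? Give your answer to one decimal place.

44.3 minutes

A/A₀ = 13.3/277 ≈ 0.048014.
n = log₂(20.827) ≈ 4.3804 half-lives elapsed in 194 minutes.
t½ = 194/4.3804 ≈ 44.288 minutes.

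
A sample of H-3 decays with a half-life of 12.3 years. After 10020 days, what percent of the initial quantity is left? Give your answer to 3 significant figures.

21.3%

10020 days = 27.4521 years.
n = 27.4521/12.3 ≈ 2.2319 half-lives.
Fraction remaining = (1/2)^2.2319 ≈ 0.21288, i.e. 21.288%.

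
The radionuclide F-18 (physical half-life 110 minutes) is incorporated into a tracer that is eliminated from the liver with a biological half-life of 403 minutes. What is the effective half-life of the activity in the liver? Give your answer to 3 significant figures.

86.4 minutes

1/t_eff = 1/t_phys + 1/t_biol = 1/110 + 1/403 = 0.011572 per minute.
t_eff = 110 × 403 / (110 + 403) ≈ 86.413 minutes.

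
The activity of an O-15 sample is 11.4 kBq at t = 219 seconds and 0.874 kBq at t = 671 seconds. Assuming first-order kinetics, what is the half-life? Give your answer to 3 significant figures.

122 seconds

Over Δt = 671 − 219 = 452 seconds, the level fell by a factor of 11.4/0.874 ≈ 13.043.
n = log₂(13.043) ≈ 3.7053 half-lives, so t½ = 452/3.7053 ≈ 121.99 seconds.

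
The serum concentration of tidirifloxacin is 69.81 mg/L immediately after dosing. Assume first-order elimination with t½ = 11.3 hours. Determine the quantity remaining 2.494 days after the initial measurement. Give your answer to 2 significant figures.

Convert the elapsed time: 2.494 days = 59.856 hours.
Number of half-lives: n = 59.856/11.3 ≈ 5.297.
Remaining = 69.81 × (1/2)^5.297 = 69.81 × 0.025436 ≈ 1.7757 mg/L.

1.8 mg/L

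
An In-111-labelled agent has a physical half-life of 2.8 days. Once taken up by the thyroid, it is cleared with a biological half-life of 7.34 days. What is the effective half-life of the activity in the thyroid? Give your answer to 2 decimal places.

1/t_eff = 1/t_phys + 1/t_biol = 1/2.8 + 1/7.34 = 0.49338 per day.
t_eff = 2.8 × 7.34 / (2.8 + 7.34) ≈ 2.0268 days.

2.03 days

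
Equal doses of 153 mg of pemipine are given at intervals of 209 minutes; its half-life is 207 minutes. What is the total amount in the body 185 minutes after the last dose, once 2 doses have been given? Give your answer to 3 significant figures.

123 mg

The 2 doses were given 394, 185 minutes ago.
Total = 153·(1/2)^(394/207) + 153·(1/2)^(185/207)
      = 40.899 + 82.348 ≈ 123.25 mg.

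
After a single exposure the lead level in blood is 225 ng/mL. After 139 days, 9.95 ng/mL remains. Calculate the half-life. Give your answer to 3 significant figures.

30.9 days

A/A₀ = 9.95/225 ≈ 0.044222.
n = log₂(22.613) ≈ 4.4991 half-lives elapsed in 139 days.
t½ = 139/4.4991 ≈ 30.895 days.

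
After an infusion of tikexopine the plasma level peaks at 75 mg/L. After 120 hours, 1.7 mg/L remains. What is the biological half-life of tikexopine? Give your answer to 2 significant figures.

22 hours

A/A₀ = 1.7/75 ≈ 0.022667.
n = log₂(44.118) ≈ 5.4633 half-lives elapsed in 120 hours.
t½ = 120/5.4633 ≈ 21.965 hours.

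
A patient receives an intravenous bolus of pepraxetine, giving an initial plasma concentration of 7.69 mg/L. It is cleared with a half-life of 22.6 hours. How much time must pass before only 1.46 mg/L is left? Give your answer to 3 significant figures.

Fraction remaining = 1.46/7.69 ≈ 0.18986.
n = log₂(7.69/1.46) = ln(5.2671)/ln 2 ≈ 2.397 half-lives.
t = n × t½ = 2.397 × 22.6 ≈ 54.173 hours.

54.2 hours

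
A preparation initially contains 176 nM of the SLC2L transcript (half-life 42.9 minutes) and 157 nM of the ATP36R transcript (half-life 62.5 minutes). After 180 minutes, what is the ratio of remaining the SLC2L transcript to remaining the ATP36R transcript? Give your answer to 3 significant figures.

0.450

SLC2L transcript: 176 × (1/2)^(180/42.9) = 176 × (1/2)^4.1958 ≈ 9.6039 nM.
ATP36R transcript: 157 × (1/2)^(180/62.5) = 157 × (1/2)^2.88 ≈ 21.327 nM.
Ratio ≈ 9.6039 / 21.327 ≈ 0.45032.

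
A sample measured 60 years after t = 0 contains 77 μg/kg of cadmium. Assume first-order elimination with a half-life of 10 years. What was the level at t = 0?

Number of half-lives elapsed: n = 60/10 ≈ 6.
A₀ = A × 2^n = 77 × 2^6 = 77 × 64 ≈ 4928 μg/kg.

4928 μg/kg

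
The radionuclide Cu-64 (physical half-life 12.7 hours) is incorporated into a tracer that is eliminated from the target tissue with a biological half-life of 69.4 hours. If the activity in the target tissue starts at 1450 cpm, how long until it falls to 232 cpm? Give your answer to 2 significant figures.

28 hours

1/t_eff = 1/t_phys + 1/t_biol = 1/12.7 + 1/69.4 = 0.093149 per hour.
t_eff = 12.7 × 69.4 / (12.7 + 69.4) ≈ 10.735 hours.
n = log₂(1450/232) ≈ 2.6439; t = 2.6439 × 10.735 ≈ 28.383 hours.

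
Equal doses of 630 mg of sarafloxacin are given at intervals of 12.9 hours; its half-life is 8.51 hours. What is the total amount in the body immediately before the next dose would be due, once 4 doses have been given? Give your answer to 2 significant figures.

330 mg

The 4 doses were given 51.6, 38.7, 25.8, 12.9 hours ago.
Total = 630·(1/2)^(51.6/8.51) + 630·(1/2)^(38.7/8.51) + 630·(1/2)^(25.8/8.51) + 630·(1/2)^(12.9/8.51)
      = 9.4202 + 26.939 + 77.037 + 220.3 ≈ 333.7 mg.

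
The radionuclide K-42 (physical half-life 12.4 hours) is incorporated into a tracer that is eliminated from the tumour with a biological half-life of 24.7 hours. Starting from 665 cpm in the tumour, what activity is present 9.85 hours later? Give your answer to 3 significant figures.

291 cpm

1/t_eff = 1/t_phys + 1/t_biol = 1/12.4 + 1/24.7 = 0.12113 per hour.
t_eff = 12.4 × 24.7 / (12.4 + 24.7) ≈ 8.2555 hours.
Remaining = 665 × (1/2)^(9.85/8.2555) = 665 × (1/2)^1.1931 ≈ 290.84 cpm.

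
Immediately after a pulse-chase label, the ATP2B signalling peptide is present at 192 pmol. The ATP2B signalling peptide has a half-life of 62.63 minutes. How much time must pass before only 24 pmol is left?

24/192 = 1/8, so 3 half-lives have elapsed.
t = 3 × 62.63 = 187.89 minutes.

187.89 minutes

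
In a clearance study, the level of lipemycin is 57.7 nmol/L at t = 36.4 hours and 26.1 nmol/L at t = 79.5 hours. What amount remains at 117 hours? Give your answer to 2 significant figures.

13 nmol/L

Over Δt = 79.5 − 36.4 = 43.1 hours, the level fell by a factor of 57.7/26.1 ≈ 2.2107.
n = log₂(2.2107) ≈ 1.1445 half-lives, so t½ = 43.1/1.1445 ≈ 37.658 hours.
From t = 79.5 to t = 117: 26.1 × (1/2)^((117−79.5)/37.658) ≈ 13.088 nmol/L.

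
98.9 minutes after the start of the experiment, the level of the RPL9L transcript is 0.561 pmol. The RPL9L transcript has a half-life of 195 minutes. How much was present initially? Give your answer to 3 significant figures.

Number of half-lives elapsed: n = 98.9/195 ≈ 0.50718.
A₀ = A × 2^n = 0.561 × 2^0.50718 = 0.561 × 1.4213 ≈ 0.79733 pmol.

0.797 pmol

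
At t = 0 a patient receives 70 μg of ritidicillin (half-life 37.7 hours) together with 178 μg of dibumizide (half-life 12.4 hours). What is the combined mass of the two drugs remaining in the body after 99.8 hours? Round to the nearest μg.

ritidicillin: 70 × (1/2)^(99.8/37.7) = 70 × (1/2)^2.6472 ≈ 11.174 μg.
dibumizide: 178 × (1/2)^(99.8/12.4) = 178 × (1/2)^8.0484 ≈ 0.67238 μg.
Total = 11.174 + 0.67238 ≈ 11.846 μg.

12 μg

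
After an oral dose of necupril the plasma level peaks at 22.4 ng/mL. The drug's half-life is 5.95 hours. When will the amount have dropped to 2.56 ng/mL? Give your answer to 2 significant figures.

Fraction remaining = 2.56/22.4 ≈ 0.11429.
n = log₂(22.4/2.56) = ln(8.75)/ln 2 ≈ 3.1293 half-lives.
t = n × t½ = 3.1293 × 5.95 ≈ 18.619 hours.

19 hours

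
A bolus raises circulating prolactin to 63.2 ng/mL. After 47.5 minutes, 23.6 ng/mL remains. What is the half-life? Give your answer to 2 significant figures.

33 minutes

A/A₀ = 23.6/63.2 ≈ 0.37342.
n = log₂(2.678) ≈ 1.4211 half-lives elapsed in 47.5 minutes.
t½ = 47.5/1.4211 ≈ 33.424 minutes.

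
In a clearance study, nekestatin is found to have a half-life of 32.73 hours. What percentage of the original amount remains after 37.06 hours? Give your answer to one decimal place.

n = 37.06/32.73 ≈ 1.1323 half-lives.
Fraction remaining = (1/2)^1.1323 ≈ 0.45619, i.e. 45.619%.

45.6%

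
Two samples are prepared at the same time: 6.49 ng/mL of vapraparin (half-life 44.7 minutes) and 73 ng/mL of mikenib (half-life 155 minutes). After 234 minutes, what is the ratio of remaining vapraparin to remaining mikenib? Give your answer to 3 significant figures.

0.00672

vapraparin: 6.49 × (1/2)^(234/44.7) = 6.49 × (1/2)^5.2349 ≈ 0.17234 ng/mL.
mikenib: 73 × (1/2)^(234/155) = 73 × (1/2)^1.5097 ≈ 25.637 ng/mL.
Ratio ≈ 0.17234 / 25.637 ≈ 0.0067223.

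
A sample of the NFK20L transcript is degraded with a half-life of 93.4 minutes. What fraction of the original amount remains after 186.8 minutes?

0.25

n = 186.8/93.4 ≈ 2 half-lives.
Fraction remaining = (1/2)^2 ≈ 0.25.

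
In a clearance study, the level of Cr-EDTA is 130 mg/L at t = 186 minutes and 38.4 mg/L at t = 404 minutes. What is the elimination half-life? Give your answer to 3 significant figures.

Over Δt = 404 − 186 = 218 minutes, the level fell by a factor of 130/38.4 ≈ 3.3854.
n = log₂(3.3854) ≈ 1.7593 half-lives, so t½ = 218/1.7593 ≈ 123.91 minutes.

124 minutes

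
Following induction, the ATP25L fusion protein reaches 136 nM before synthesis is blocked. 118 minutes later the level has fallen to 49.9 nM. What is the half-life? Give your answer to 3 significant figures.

81.6 minutes

A/A₀ = 49.9/136 ≈ 0.36691.
n = log₂(2.7255) ≈ 1.4465 half-lives elapsed in 118 minutes.
t½ = 118/1.4465 ≈ 81.577 minutes.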